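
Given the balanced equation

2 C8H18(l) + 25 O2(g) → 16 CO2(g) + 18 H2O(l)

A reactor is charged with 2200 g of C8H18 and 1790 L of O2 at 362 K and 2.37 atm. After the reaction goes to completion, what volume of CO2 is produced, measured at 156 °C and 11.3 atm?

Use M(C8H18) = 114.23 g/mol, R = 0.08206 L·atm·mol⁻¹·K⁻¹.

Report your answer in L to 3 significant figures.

285 L

n(C8H18) = 2200 / 114.23 = 19.26 mol
n(O2) = PV/RT = (2.37 × 1790) / (0.08206 × 362) = 142.8 mol
For 19.26 mol C8H18, stoichiometry requires (25/2) × 19.26 = 240.8 mol O2; 142.8 mol is available, so O2 is limiting.
n(CO2) = (16/25) × 142.8 = 91.39 mol
V(CO2) = nRT/P = 91.39 × 0.08206 × 429.15 / 11.3 = 284.8 L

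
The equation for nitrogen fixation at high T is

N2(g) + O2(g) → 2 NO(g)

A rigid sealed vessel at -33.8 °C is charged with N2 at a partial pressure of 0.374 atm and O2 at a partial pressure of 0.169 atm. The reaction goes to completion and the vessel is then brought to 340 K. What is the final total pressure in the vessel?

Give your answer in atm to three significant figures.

Because the vessel is rigid and T is held at -33.8 °C, work the stoichiometry in partial pressures (P_i = n_iRT/V).
P(O2) required for 0.374 atm of N2 = (1/1) × 0.374 = 0.3740 atm; available 0.169 atm, so O2 is limiting.
P(N2) remaining = 0.374 − (1/1) × 0.169 = 0.2050 atm
P(gaseous products) = (2)/1 × 0.169 = 0.3380 atm
P_total at -33.8 °C = 0.2050 + 0.3380 = 0.5430 atm
Scaling to 340 K: P = 0.5430 × 340/239.35 = 0.7713 atm

0.771 atm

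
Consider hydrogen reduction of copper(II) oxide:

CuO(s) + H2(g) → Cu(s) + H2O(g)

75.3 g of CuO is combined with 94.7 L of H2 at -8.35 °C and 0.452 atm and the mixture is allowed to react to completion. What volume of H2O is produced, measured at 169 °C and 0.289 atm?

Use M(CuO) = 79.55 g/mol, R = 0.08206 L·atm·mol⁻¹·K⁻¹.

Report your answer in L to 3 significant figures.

n(CuO) = 75.3 / 79.55 = 0.9466 mol
n(H2) = PV/RT = (0.452 × 94.7) / (0.08206 × 264.8) = 1.970 mol
For 0.9466 mol CuO, stoichiometry requires (1/1) × 0.9466 = 0.9466 mol H2; 1.970 mol is available, so CuO is limiting.
n(H2O) = (1/1) × 0.9466 = 0.9466 mol
V(H2O) = nRT/P = 0.9466 × 0.08206 × 442.15 / 0.289 = 118.8 L

119 L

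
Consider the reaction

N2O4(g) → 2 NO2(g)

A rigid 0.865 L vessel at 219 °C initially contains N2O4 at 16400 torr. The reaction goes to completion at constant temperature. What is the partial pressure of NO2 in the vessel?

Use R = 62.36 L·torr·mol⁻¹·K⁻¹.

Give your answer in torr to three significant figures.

n(N2O4)₀ = PV/RT = (16400 × 0.865) / (62.36 × 492.15) = 0.4622 mol
n(NO2) = (2/1) × 0.4622 = 0.9244 mol
P(NO2) = nRT/V = 0.9244 × 62.36 × 492.15 / 0.865 = 32800 torr

32800 torr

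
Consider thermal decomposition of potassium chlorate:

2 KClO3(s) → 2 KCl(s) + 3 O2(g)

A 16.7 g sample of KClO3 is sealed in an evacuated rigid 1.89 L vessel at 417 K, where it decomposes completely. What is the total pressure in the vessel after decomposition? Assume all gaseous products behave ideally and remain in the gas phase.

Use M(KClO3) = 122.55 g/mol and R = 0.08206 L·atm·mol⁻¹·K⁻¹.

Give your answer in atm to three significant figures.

n(KClO3) = 16.7 / 122.55 = 0.1363 mol
n(gas produced) = (3/2) × 0.1363 = 0.2045 mol
P = nRT/V = 0.2045 × 0.08206 × 417 / 1.89 = 3.703 atm

3.70 atm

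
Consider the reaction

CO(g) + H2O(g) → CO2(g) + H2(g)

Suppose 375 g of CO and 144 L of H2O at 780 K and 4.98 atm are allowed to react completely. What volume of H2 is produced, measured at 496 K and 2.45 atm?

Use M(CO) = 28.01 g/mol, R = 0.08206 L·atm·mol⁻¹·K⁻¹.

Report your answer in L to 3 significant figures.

186 L

n(CO) = 375 / 28.01 = 13.39 mol
n(H2O) = PV/RT = (4.98 × 144) / (0.08206 × 780) = 11.20 mol
For 13.39 mol CO, stoichiometry requires (1/1) × 13.39 = 13.39 mol H2O; 11.20 mol is available, so H2O is limiting.
n(H2) = (1/1) × 11.20 = 11.20 mol
V(H2) = nRT/P = 11.20 × 0.08206 × 496 / 2.45 = 186.1 L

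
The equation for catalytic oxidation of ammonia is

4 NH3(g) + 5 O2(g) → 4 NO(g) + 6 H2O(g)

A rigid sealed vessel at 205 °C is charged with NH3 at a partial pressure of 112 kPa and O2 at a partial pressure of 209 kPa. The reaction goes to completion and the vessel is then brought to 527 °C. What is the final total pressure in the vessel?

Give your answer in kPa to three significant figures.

584 kPa

With V and T fixed, P_i ∝ n_i, so the mole ratios apply directly to partial pressures at 205 °C.
P(O2) required for 112 kPa of NH3 = (5/4) × 112 = 140.0 kPa; available 209 kPa, so NH3 is limiting.
P(O2) remaining = 209 − (5/4) × 112 = 69.00 kPa
P(gaseous products) = (4+6)/4 × 112 = 280.0 kPa
P_total at 205 °C = 69.00 + 280.0 = 349.0 kPa
Scaling to 527 °C: P = 349.0 × 800.15/478.15 = 584.0 kPa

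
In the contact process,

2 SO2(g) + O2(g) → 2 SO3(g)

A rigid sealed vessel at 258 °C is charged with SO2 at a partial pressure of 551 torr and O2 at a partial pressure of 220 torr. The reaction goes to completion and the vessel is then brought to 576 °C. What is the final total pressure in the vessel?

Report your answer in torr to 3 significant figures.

881 torr

At constant V, partial pressures at 258 °C are proportional to moles, so apply stoichiometry directly to pressures.
P(O2) required for 551 torr of SO2 = (1/2) × 551 = 275.5 torr; available 220 torr, so O2 is limiting.
P(SO2) remaining = 551 − (2/1) × 220 = 111.0 torr
P(gaseous products) = (2)/1 × 220 = 440.0 torr
P_total at 258 °C = 111.0 + 440.0 = 551.0 torr
Scaling to 576 °C: P = 551.0 × 849.15/531.15 = 880.9 torr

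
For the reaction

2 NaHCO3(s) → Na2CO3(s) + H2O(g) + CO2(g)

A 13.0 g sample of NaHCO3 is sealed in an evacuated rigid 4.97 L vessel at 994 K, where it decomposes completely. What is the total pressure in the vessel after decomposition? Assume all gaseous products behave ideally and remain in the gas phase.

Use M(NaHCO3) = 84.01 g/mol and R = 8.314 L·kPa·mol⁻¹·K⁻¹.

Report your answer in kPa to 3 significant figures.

n(NaHCO3) = 13.0 / 84.01 = 0.1547 mol
n(gas produced) = (2/2) × 0.1547 = 0.1547 mol
P = nRT/V = 0.1547 × 8.314 × 994 / 4.97 = 257.2 kPa

257 kPa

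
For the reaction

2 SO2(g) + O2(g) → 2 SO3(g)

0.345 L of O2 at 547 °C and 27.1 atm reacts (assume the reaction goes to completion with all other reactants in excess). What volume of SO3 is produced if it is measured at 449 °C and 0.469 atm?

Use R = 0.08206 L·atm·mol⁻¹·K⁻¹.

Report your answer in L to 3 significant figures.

35.1 L

n(O2) = PV/RT = (27.1 × 0.345) / (0.08206 × 820.15) = 0.1389 mol
n(SO3) = (2/1) × 0.1389 = 0.2778 mol
V = nRT/P = 0.2778 × 0.08206 × 722.15 / 0.469 = 35.10 L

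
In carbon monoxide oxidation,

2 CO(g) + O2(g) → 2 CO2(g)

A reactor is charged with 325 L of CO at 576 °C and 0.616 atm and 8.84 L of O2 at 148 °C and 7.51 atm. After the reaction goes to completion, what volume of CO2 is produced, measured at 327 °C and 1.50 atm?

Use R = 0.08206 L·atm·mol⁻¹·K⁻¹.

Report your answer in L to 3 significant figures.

n(CO) = PV/RT = (0.616 × 325) / (0.08206 × 849.15) = 2.873 mol
n(O2) = PV/RT = (7.51 × 8.84) / (0.08206 × 421.15) = 1.921 mol
For 2.873 mol CO, stoichiometry requires (1/2) × 2.873 = 1.437 mol O2; 1.921 mol is available, so CO is limiting.
n(CO2) = (2/2) × 2.873 = 2.873 mol
V(CO2) = nRT/P = 2.873 × 0.08206 × 600.15 / 1.50 = 94.33 L

94.3 L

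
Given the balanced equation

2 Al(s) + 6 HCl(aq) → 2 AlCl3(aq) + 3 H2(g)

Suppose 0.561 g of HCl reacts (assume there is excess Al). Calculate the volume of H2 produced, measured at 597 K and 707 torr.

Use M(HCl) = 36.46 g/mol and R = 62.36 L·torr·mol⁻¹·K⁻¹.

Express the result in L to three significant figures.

0.405 L

n(HCl) = 0.5610 / 36.46 = 0.01539 mol
n(H2) = (3/6) × 0.01539 = 0.007695 mol
V = nRT/P = 0.007695 × 62.36 × 597 / 707 = 0.4052 L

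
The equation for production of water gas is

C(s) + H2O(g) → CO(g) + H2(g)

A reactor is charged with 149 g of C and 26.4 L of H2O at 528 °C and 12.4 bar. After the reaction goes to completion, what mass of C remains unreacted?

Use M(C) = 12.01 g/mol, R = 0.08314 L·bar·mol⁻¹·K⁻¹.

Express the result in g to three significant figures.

n(C) = 149 / 12.01 = 12.41 mol
n(H2O) = PV/RT = (12.4 × 26.4) / (0.08314 × 801.15) = 4.915 mol
For 12.41 mol C, stoichiometry requires (1/1) × 12.41 = 12.41 mol H2O; 4.915 mol is available, so H2O is limiting.
n(C) consumed = (1/1) × 4.915 = 4.915 mol; remaining = 12.41 − 4.915 = 7.495 mol
m(C) = 7.495 × 12.01 = 90.01 g

90.0 g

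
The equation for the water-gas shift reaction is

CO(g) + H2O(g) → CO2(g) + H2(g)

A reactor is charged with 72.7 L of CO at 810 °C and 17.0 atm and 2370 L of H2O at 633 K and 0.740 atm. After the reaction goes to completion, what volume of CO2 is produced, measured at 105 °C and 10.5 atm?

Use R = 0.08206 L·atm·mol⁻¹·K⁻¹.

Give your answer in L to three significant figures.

n(CO) = PV/RT = (17.0 × 72.7) / (0.08206 × 1083.15) = 13.90 mol
n(H2O) = PV/RT = (0.740 × 2370) / (0.08206 × 633) = 33.76 mol
For 13.90 mol CO, stoichiometry requires (1/1) × 13.90 = 13.90 mol H2O; 33.76 mol is available, so CO is limiting.
n(CO2) = (1/1) × 13.90 = 13.90 mol
V(CO2) = nRT/P = 13.90 × 0.08206 × 378.15 / 10.5 = 41.08 L

41.1 L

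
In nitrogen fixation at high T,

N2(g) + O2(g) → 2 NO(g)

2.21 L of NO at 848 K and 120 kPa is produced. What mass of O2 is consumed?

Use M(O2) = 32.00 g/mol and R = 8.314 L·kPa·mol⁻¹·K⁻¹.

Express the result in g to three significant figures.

0.602 g

n(NO) = PV/RT = (120 × 2.21) / (8.314 × 848) = 0.03762 mol
n(O2) = (1/2) × 0.03762 = 0.01881 mol
m(O2) = 0.01881 × 32.00 = 0.6019 g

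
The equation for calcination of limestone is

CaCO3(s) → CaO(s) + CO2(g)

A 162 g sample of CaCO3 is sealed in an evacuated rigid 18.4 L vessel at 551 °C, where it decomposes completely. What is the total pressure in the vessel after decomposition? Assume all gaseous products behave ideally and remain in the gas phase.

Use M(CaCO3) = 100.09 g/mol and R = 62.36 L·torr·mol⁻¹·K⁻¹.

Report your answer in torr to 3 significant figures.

4520 torr

n(CaCO3) = 162 / 100.09 = 1.619 mol
n(gas produced) = (1/1) × 1.619 = 1.619 mol
P = nRT/V = 1.619 × 62.36 × 824.15 / 18.4 = 4522 torr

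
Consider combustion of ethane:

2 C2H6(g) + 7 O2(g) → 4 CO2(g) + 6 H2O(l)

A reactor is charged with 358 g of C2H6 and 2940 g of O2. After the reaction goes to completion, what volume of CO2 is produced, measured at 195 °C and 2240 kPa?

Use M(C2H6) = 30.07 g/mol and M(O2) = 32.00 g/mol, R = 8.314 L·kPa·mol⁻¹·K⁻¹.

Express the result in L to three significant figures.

n(C2H6) = 358 / 30.07 = 11.91 mol
n(O2) = 2940 / 32.00 = 91.88 mol
For 11.91 mol C2H6, stoichiometry requires (7/2) × 11.91 = 41.69 mol O2; 91.88 mol is available, so C2H6 is limiting.
n(CO2) = (4/2) × 11.91 = 23.82 mol
V(CO2) = nRT/P = 23.82 × 8.314 × 468.15 / 2240 = 41.39 L

41.4 L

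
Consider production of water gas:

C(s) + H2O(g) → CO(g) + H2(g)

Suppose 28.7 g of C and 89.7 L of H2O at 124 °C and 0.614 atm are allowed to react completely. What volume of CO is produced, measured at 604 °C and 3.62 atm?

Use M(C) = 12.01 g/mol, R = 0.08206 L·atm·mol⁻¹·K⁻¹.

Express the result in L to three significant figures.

33.6 L

n(C) = 28.7 / 12.01 = 2.390 mol
n(H2O) = PV/RT = (0.614 × 89.7) / (0.08206 × 397.15) = 1.690 mol
For 2.390 mol C, stoichiometry requires (1/1) × 2.390 = 2.390 mol H2O; 1.690 mol is available, so H2O is limiting.
n(CO) = (1/1) × 1.690 = 1.690 mol
V(CO) = nRT/P = 1.690 × 0.08206 × 877.15 / 3.62 = 33.60 L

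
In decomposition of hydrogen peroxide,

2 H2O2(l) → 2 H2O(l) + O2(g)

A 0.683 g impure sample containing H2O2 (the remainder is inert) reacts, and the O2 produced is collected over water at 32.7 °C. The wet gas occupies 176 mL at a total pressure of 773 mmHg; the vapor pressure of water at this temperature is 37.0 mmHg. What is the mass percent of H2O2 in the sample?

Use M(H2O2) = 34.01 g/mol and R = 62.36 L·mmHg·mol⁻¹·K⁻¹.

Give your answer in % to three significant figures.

P(O2) = 773 − 37.0 = 736.0 mmHg
n(O2) = PV/RT = (736.0 × 0.1760) / (62.36 × 305.85) = 0.006792 mol
n(H2O2) = (2/1) × 0.006792 = 0.01358 mol
m(H2O2) = 0.01358 × 34.01 = 0.4619 g
%H2O2 = 0.4619 / 0.683 × 100 = 67.63%

67.6 %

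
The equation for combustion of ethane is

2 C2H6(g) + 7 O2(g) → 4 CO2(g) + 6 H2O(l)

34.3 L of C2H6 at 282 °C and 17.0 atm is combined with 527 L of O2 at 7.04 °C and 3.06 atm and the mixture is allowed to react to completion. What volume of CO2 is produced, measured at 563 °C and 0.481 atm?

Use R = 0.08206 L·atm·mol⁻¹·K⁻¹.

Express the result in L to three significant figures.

3650 L

n(C2H6) = PV/RT = (17.0 × 34.3) / (0.08206 × 555.15) = 12.80 mol
n(O2) = PV/RT = (3.06 × 527) / (0.08206 × 280.19) = 70.14 mol
For 12.80 mol C2H6, stoichiometry requires (7/2) × 12.80 = 44.80 mol O2; 70.14 mol is available, so C2H6 is limiting.
n(CO2) = (4/2) × 12.80 = 25.60 mol
V(CO2) = nRT/P = 25.60 × 0.08206 × 836.15 / 0.481 = 3652 L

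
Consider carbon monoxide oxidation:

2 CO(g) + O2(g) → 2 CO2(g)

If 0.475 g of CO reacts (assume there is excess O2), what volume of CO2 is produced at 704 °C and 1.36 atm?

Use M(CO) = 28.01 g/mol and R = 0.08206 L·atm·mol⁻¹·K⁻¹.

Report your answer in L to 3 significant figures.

1.00 L

n(CO) = 0.4750 / 28.01 = 0.01696 mol
n(CO2) = (2/2) × 0.01696 = 0.01696 mol
V = nRT/P = 0.01696 × 0.08206 × 977.15 / 1.36 = 1.000 L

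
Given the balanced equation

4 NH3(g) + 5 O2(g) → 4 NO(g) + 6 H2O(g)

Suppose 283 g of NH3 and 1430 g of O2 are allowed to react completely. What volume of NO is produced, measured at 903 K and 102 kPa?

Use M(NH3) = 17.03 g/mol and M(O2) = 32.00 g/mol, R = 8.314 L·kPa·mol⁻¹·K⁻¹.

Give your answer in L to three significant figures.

1220 L

n(NH3) = 283 / 17.03 = 16.62 mol
n(O2) = 1430 / 32.00 = 44.69 mol
For 16.62 mol NH3, stoichiometry requires (5/4) × 16.62 = 20.78 mol O2; 44.69 mol is available, so NH3 is limiting.
n(NO) = (4/4) × 16.62 = 16.62 mol
V(NO) = nRT/P = 16.62 × 8.314 × 903 / 102 = 1223 L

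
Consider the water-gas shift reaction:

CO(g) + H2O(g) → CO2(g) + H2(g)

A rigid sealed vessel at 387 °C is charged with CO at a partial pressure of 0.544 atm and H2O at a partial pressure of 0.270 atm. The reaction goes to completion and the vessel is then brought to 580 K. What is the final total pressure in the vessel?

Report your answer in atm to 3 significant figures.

Because the vessel is rigid and T is held at 387 °C, work the stoichiometry in partial pressures (P_i = n_iRT/V).
P(H2O) required for 0.544 atm of CO = (1/1) × 0.544 = 0.5440 atm; available 0.270 atm, so H2O is limiting.
P(CO) remaining = 0.544 − (1/1) × 0.270 = 0.2740 atm
P(gaseous products) = (1+1)/1 × 0.270 = 0.5400 atm
P_total at 387 °C = 0.2740 + 0.5400 = 0.8140 atm
Scaling to 580 K: P = 0.8140 × 580/660.15 = 0.7152 atm

0.715 atm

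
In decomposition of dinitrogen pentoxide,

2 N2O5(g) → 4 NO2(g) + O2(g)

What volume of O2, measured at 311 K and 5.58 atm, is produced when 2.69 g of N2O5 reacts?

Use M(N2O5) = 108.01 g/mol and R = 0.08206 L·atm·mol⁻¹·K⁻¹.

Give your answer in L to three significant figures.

0.0570 L

n(N2O5) = 2.690 / 108.01 = 0.02491 mol
n(O2) = (1/2) × 0.02491 = 0.01246 mol
V = nRT/P = 0.01246 × 0.08206 × 311 / 5.58 = 0.05699 L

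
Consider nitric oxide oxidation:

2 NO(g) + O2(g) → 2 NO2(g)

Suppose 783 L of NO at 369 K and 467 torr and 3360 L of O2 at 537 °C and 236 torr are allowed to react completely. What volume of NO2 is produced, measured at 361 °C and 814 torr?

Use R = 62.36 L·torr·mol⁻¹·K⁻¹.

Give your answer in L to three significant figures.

772 L

n(NO) = PV/RT = (467 × 783) / (62.36 × 369) = 15.89 mol
n(O2) = PV/RT = (236 × 3360) / (62.36 × 810.15) = 15.70 mol
For 15.89 mol NO, stoichiometry requires (1/2) × 15.89 = 7.945 mol O2; 15.70 mol is available, so NO is limiting.
n(NO2) = (2/2) × 15.89 = 15.89 mol
V(NO2) = nRT/P = 15.89 × 62.36 × 634.15 / 814 = 772.0 L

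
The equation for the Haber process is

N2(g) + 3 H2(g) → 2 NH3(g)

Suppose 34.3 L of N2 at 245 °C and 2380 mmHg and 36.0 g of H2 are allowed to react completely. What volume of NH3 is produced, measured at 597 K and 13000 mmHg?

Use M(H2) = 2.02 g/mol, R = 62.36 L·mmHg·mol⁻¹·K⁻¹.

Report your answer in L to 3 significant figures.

14.5 L

n(N2) = PV/RT = (2380 × 34.3) / (62.36 × 518.15) = 2.526 mol
n(H2) = 36.0 / 2.02 = 17.82 mol
For 2.526 mol N2, stoichiometry requires (3/1) × 2.526 = 7.578 mol H2; 17.82 mol is available, so N2 is limiting.
n(NH3) = (2/1) × 2.526 = 5.052 mol
V(NH3) = nRT/P = 5.052 × 62.36 × 597 / 13000 = 14.47 L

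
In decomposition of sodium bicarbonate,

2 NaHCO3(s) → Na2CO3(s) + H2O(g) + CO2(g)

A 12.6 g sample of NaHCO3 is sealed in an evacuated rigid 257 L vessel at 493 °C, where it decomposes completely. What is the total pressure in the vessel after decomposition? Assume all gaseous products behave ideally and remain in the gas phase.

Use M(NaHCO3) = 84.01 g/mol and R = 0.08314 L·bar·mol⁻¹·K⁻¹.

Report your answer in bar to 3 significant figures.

n(NaHCO3) = 12.6 / 84.01 = 0.1500 mol
n(gas produced) = (2/2) × 0.1500 = 0.1500 mol
P = nRT/V = 0.1500 × 0.08314 × 766.15 / 257 = 0.03718 bar

0.0372 bar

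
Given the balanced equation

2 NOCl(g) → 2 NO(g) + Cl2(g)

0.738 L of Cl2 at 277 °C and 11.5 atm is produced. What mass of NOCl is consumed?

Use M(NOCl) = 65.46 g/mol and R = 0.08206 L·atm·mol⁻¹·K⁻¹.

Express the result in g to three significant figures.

n(Cl2) = PV/RT = (11.5 × 0.738) / (0.08206 × 550.15) = 0.1880 mol
n(NOCl) = (2/1) × 0.1880 = 0.3760 mol
m(NOCl) = 0.3760 × 65.46 = 24.61 g

24.6 g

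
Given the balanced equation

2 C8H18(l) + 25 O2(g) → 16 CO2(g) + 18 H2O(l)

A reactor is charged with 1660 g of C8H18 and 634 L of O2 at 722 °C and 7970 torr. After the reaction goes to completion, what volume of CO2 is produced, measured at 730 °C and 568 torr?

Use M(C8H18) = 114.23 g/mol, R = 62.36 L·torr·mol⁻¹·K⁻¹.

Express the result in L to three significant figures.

n(C8H18) = 1660 / 114.23 = 14.53 mol
n(O2) = PV/RT = (7970 × 634) / (62.36 × 995.15) = 81.42 mol
For 14.53 mol C8H18, stoichiometry requires (25/2) × 14.53 = 181.6 mol O2; 81.42 mol is available, so O2 is limiting.
n(CO2) = (16/25) × 81.42 = 52.11 mol
V(CO2) = nRT/P = 52.11 × 62.36 × 1003.15 / 568 = 5739 L

5740 L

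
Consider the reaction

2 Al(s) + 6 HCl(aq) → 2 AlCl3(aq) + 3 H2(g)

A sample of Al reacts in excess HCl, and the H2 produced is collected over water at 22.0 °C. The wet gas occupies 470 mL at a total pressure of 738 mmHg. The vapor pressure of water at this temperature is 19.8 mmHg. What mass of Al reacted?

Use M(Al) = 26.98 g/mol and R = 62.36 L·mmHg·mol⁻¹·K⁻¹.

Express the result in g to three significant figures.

P(H2) = 738 − 19.8 = 718.2 mmHg
n(H2) = PV/RT = (718.2 × 0.4700) / (62.36 × 295.15) = 0.01834 mol
n(Al) = (2/3) × 0.01834 = 0.01223 mol
m(Al) = 0.01223 × 26.98 = 0.3300 g

0.330 g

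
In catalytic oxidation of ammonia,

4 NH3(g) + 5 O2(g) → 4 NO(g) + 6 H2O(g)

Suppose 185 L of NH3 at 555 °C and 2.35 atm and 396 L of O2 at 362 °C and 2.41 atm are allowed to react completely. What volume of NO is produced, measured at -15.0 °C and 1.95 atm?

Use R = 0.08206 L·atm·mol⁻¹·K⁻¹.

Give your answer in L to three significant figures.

69.5 L

n(NH3) = PV/RT = (2.35 × 185) / (0.08206 × 828.15) = 6.397 mol
n(O2) = PV/RT = (2.41 × 396) / (0.08206 × 635.15) = 18.31 mol
For 6.397 mol NH3, stoichiometry requires (5/4) × 6.397 = 7.996 mol O2; 18.31 mol is available, so NH3 is limiting.
n(NO) = (4/4) × 6.397 = 6.397 mol
V(NO) = nRT/P = 6.397 × 0.08206 × 258.15 / 1.95 = 69.49 L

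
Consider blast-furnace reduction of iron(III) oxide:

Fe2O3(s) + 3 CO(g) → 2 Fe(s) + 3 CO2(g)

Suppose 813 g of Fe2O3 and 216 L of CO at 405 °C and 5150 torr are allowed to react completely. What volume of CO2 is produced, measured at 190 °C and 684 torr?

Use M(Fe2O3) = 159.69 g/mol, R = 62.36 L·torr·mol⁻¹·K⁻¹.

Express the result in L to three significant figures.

645 L

n(Fe2O3) = 813 / 159.69 = 5.091 mol
n(CO) = PV/RT = (5150 × 216) / (62.36 × 678.15) = 26.30 mol
For 5.091 mol Fe2O3, stoichiometry requires (3/1) × 5.091 = 15.27 mol CO; 26.30 mol is available, so Fe2O3 is limiting.
n(CO2) = (3/1) × 5.091 = 15.27 mol
V(CO2) = nRT/P = 15.27 × 62.36 × 463.15 / 684 = 644.8 L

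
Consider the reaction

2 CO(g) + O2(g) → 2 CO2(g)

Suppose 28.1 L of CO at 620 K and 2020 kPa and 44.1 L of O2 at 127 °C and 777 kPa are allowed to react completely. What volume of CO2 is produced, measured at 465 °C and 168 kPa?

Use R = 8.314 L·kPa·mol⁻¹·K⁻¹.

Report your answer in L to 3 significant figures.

402 L

n(CO) = PV/RT = (2020 × 28.1) / (8.314 × 620) = 11.01 mol
n(O2) = PV/RT = (777 × 44.1) / (8.314 × 400.15) = 10.30 mol
For 11.01 mol CO, stoichiometry requires (1/2) × 11.01 = 5.505 mol O2; 10.30 mol is available, so CO is limiting.
n(CO2) = (2/2) × 11.01 = 11.01 mol
V(CO2) = nRT/P = 11.01 × 8.314 × 738.15 / 168 = 402.2 L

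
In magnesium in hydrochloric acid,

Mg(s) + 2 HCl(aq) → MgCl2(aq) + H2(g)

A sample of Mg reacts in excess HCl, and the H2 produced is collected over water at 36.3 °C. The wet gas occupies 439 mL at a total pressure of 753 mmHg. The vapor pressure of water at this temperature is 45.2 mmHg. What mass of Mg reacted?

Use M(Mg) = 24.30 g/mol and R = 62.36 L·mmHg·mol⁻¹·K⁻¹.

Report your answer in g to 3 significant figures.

0.391 g

P(H2) = 753 − 45.2 = 707.8 mmHg
n(H2) = PV/RT = (707.8 × 0.4390) / (62.36 × 309.45) = 0.01610 mol
n(Mg) = (1/1) × 0.01610 = 0.01610 mol
m(Mg) = 0.01610 × 24.30 = 0.3912 g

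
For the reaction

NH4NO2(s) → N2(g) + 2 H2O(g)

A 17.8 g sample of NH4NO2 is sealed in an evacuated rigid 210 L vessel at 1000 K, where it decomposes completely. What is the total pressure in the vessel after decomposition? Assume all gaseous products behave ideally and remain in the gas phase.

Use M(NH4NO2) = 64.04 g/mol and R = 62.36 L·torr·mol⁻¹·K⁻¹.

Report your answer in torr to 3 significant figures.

248 torr

n(NH4NO2) = 17.8 / 64.04 = 0.2780 mol
n(gas produced) = (3/1) × 0.2780 = 0.8340 mol
P = nRT/V = 0.8340 × 62.36 × 1000 / 210 = 247.7 torr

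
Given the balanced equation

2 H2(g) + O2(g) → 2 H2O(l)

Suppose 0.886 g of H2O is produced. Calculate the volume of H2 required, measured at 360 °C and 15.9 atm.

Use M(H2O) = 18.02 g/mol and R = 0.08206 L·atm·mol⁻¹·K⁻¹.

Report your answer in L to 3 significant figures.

0.161 L

n(H2O) = 0.8860 / 18.02 = 0.04917 mol
n(H2) = (2/2) × 0.04917 = 0.04917 mol
V = nRT/P = 0.04917 × 0.08206 × 633.15 / 15.9 = 0.1607 L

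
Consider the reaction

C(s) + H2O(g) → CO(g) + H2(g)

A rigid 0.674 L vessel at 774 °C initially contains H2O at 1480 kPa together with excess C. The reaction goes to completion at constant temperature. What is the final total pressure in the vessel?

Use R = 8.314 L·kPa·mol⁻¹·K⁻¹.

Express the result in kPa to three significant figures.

At constant T and V, P ∝ n(gas): 1 mol gas → 2 mol gas.
P_final = (2/1) × 1480 = 2960 kPa

2960 kPa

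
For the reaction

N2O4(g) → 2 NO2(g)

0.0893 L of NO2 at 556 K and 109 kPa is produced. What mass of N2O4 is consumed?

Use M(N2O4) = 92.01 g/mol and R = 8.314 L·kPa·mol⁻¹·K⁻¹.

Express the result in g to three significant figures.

n(NO2) = PV/RT = (109 × 0.0893) / (8.314 × 556) = 0.002106 mol
n(N2O4) = (1/2) × 0.002106 = 0.001053 mol
m(N2O4) = 0.001053 × 92.01 = 0.09689 g

0.0969 g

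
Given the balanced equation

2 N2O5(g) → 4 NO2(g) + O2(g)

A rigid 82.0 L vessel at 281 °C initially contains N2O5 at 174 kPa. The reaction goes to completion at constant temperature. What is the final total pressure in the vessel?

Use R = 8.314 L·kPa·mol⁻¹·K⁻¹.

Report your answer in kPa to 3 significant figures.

435 kPa

At constant T and V, P ∝ n(gas): 2 mol gas → 5 mol gas.
P_final = (5/2) × 174 = 435.0 kPa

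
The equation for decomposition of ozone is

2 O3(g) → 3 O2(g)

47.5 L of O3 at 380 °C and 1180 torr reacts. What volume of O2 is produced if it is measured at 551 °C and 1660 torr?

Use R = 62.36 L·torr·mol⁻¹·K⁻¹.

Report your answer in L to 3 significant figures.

63.9 L

n(O3) = PV/RT = (1180 × 47.5) / (62.36 × 653.15) = 1.376 mol
n(O2) = (3/2) × 1.376 = 2.064 mol
V = nRT/P = 2.064 × 62.36 × 824.15 / 1660 = 63.90 L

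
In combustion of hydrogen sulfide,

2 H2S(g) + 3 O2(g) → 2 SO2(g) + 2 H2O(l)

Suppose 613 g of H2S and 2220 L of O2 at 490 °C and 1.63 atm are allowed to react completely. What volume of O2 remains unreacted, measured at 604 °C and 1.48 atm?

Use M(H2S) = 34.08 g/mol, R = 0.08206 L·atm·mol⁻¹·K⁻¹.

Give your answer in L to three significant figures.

1500 L

n(H2S) = 613 / 34.08 = 17.99 mol
n(O2) = PV/RT = (1.63 × 2220) / (0.08206 × 763.15) = 57.78 mol
For 17.99 mol H2S, stoichiometry requires (3/2) × 17.99 = 26.98 mol O2; 57.78 mol is available, so H2S is limiting.
n(O2) consumed = (3/2) × 17.99 = 26.98 mol; remaining = 57.78 − 26.98 = 30.80 mol
V(O2) = nRT/P = 30.80 × 0.08206 × 877.15 / 1.48 = 1498 L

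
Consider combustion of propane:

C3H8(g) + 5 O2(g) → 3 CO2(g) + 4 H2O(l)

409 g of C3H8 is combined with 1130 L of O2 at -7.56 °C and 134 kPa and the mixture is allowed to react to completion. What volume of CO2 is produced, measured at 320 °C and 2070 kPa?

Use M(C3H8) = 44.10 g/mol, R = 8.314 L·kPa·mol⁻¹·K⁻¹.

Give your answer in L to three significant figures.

66.3 L

n(C3H8) = 409 / 44.10 = 9.274 mol
n(O2) = PV/RT = (134 × 1130) / (8.314 × 265.59) = 68.57 mol
For 9.274 mol C3H8, stoichiometry requires (5/1) × 9.274 = 46.37 mol O2; 68.57 mol is available, so C3H8 is limiting.
n(CO2) = (3/1) × 9.274 = 27.82 mol
V(CO2) = nRT/P = 27.82 × 8.314 × 593.15 / 2070 = 66.28 L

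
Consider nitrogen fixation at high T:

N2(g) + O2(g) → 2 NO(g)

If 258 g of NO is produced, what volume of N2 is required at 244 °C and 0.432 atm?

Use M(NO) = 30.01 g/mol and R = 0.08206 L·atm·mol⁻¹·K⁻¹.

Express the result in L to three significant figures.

n(NO) = 258.0 / 30.01 = 8.597 mol
n(N2) = (1/2) × 8.597 = 4.298 mol
V = nRT/P = 4.298 × 0.08206 × 517.15 / 0.432 = 422.2 L

422 L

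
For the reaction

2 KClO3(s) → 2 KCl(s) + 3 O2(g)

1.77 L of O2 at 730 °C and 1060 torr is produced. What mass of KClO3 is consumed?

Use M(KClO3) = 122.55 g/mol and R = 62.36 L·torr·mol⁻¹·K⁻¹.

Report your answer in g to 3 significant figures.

n(O2) = PV/RT = (1060 × 1.77) / (62.36 × 1003.15) = 0.02999 mol
n(KClO3) = (2/3) × 0.02999 = 0.01999 mol
m(KClO3) = 0.01999 × 122.55 = 2.450 g

2.45 g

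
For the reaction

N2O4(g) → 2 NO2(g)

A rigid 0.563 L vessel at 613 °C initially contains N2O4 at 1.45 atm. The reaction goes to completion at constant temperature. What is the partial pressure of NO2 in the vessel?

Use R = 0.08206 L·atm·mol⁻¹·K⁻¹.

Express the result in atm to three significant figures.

n(N2O4)₀ = PV/RT = (1.45 × 0.563) / (0.08206 × 886.15) = 0.01123 mol
n(NO2) = (2/1) × 0.01123 = 0.02246 mol
P(NO2) = nRT/V = 0.02246 × 0.08206 × 886.15 / 0.563 = 2.901 atm

2.90 atm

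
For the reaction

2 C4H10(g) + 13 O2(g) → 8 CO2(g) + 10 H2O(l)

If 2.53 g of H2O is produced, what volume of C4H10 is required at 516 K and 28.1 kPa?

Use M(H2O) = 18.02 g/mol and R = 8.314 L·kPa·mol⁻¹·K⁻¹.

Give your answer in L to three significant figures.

4.29 L

n(H2O) = 2.530 / 18.02 = 0.1404 mol
n(C4H10) = (2/10) × 0.1404 = 0.02808 mol
V = nRT/P = 0.02808 × 8.314 × 516 / 28.1 = 4.287 L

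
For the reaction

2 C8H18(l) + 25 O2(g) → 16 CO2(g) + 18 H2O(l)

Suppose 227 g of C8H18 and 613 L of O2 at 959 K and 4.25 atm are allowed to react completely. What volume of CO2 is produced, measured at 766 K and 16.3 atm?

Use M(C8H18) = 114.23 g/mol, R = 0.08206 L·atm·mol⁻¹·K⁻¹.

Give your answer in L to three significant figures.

61.3 L

n(C8H18) = 227 / 114.23 = 1.987 mol
n(O2) = PV/RT = (4.25 × 613) / (0.08206 × 959) = 33.11 mol
For 1.987 mol C8H18, stoichiometry requires (25/2) × 1.987 = 24.84 mol O2; 33.11 mol is available, so C8H18 is limiting.
n(CO2) = (16/2) × 1.987 = 15.90 mol
V(CO2) = nRT/P = 15.90 × 0.08206 × 766 / 16.3 = 61.32 L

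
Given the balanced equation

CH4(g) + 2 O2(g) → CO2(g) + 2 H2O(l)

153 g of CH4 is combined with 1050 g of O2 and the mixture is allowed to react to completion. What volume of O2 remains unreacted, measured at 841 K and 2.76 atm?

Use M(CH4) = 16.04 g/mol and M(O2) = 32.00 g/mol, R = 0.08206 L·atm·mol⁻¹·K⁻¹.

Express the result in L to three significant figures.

343 L

n(CH4) = 153 / 16.04 = 9.539 mol
n(O2) = 1050 / 32.00 = 32.81 mol
For 9.539 mol CH4, stoichiometry requires (2/1) × 9.539 = 19.08 mol O2; 32.81 mol is available, so CH4 is limiting.
n(O2) consumed = (2/1) × 9.539 = 19.08 mol; remaining = 32.81 − 19.08 = 13.73 mol
V(O2) = nRT/P = 13.73 × 0.08206 × 841 / 2.76 = 343.3 L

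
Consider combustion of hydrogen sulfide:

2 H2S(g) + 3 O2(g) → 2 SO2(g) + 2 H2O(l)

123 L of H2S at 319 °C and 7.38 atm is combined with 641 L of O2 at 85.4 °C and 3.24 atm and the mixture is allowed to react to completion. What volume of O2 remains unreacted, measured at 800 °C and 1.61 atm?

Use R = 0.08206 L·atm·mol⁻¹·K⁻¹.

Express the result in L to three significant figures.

2330 L

n(H2S) = PV/RT = (7.38 × 123) / (0.08206 × 592.15) = 18.68 mol
n(O2) = PV/RT = (3.24 × 641) / (0.08206 × 358.55) = 70.59 mol
For 18.68 mol H2S, stoichiometry requires (3/2) × 18.68 = 28.02 mol O2; 70.59 mol is available, so H2S is limiting.
n(O2) consumed = (3/2) × 18.68 = 28.02 mol; remaining = 70.59 − 28.02 = 42.57 mol
V(O2) = nRT/P = 42.57 × 0.08206 × 1073.15 / 1.61 = 2328 L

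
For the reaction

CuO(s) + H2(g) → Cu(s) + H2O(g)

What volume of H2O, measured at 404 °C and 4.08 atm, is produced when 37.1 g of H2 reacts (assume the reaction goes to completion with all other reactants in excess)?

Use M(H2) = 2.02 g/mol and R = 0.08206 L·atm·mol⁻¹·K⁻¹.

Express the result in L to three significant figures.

n(H2) = 37.10 / 2.02 = 18.37 mol
n(H2O) = (1/1) × 18.37 = 18.37 mol
V = nRT/P = 18.37 × 0.08206 × 677.15 / 4.08 = 250.2 L

250 L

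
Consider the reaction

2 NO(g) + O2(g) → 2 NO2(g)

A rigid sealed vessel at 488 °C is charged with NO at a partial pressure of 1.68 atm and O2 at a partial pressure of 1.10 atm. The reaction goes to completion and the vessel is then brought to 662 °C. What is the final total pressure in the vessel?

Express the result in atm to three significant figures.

2.38 atm

With V and T fixed, P_i ∝ n_i, so the mole ratios apply directly to partial pressures at 488 °C.
P(O2) required for 1.68 atm of NO = (1/2) × 1.68 = 0.8400 atm; available 1.10 atm, so NO is limiting.
P(O2) remaining = 1.10 − (1/2) × 1.68 = 0.2600 atm
P(gaseous products) = (2)/2 × 1.68 = 1.680 atm
P_total at 488 °C = 0.2600 + 1.680 = 1.940 atm
Scaling to 662 °C: P = 1.940 × 935.15/761.15 = 2.383 atm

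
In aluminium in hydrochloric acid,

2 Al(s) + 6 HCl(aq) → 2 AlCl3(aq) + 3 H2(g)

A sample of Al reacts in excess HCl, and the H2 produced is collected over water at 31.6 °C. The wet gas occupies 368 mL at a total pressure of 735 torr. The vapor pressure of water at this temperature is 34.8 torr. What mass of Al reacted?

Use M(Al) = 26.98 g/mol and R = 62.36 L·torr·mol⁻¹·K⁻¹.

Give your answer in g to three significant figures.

P(H2) = 735 − 34.8 = 700.2 torr
n(H2) = PV/RT = (700.2 × 0.3680) / (62.36 × 304.75) = 0.01356 mol
n(Al) = (2/3) × 0.01356 = 0.009040 mol
m(Al) = 0.009040 × 26.98 = 0.2439 g

0.244 g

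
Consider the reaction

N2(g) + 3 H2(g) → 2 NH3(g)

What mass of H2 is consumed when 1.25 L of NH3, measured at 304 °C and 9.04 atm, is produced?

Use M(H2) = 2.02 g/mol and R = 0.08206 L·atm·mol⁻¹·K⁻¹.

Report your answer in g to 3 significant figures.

n(NH3) = PV/RT = (9.04 × 1.25) / (0.08206 × 577.15) = 0.2386 mol
n(H2) = (3/2) × 0.2386 = 0.3579 mol
m(H2) = 0.3579 × 2.02 = 0.7230 g

0.723 g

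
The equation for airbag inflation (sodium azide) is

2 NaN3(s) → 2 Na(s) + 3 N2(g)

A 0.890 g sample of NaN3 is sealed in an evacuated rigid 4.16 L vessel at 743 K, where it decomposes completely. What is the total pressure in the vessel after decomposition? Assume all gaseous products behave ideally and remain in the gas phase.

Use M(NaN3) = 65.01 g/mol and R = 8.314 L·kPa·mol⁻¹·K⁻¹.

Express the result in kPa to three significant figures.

n(NaN3) = 0.890 / 65.01 = 0.01369 mol
n(gas produced) = (3/2) × 0.01369 = 0.02054 mol
P = nRT/V = 0.02054 × 8.314 × 743 / 4.16 = 30.50 kPa

30.5 kPa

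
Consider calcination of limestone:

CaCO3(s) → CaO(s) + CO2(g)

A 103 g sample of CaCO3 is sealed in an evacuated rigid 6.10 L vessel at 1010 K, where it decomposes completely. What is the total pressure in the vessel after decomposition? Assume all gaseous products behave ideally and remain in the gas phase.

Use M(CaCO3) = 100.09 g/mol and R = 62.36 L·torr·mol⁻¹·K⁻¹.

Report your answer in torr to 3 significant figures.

n(CaCO3) = 103 / 100.09 = 1.029 mol
n(gas produced) = (1/1) × 1.029 = 1.029 mol
P = nRT/V = 1.029 × 62.36 × 1010 / 6.10 = 10620 torr

10600 torr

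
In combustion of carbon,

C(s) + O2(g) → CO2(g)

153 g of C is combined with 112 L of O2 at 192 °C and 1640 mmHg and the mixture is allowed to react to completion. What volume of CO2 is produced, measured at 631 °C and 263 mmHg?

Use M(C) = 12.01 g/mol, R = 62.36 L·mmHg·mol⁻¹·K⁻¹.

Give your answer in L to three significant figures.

n(C) = 153 / 12.01 = 12.74 mol
n(O2) = PV/RT = (1640 × 112) / (62.36 × 465.15) = 6.332 mol
For 12.74 mol C, stoichiometry requires (1/1) × 12.74 = 12.74 mol O2; 6.332 mol is available, so O2 is limiting.
n(CO2) = (1/1) × 6.332 = 6.332 mol
V(CO2) = nRT/P = 6.332 × 62.36 × 904.15 / 263 = 1357 L

1360 L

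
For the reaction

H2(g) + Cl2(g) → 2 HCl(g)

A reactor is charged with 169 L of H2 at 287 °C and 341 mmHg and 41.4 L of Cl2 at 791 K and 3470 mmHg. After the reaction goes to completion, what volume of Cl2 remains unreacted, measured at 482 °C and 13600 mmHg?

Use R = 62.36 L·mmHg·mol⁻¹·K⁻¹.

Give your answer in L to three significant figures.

n(H2) = PV/RT = (341 × 169) / (62.36 × 560.15) = 1.650 mol
n(Cl2) = PV/RT = (3470 × 41.4) / (62.36 × 791) = 2.912 mol
For 1.650 mol H2, stoichiometry requires (1/1) × 1.650 = 1.650 mol Cl2; 2.912 mol is available, so H2 is limiting.
n(Cl2) consumed = (1/1) × 1.650 = 1.650 mol; remaining = 2.912 − 1.650 = 1.262 mol
V(Cl2) = nRT/P = 1.262 × 62.36 × 755.15 / 13600 = 4.370 L

4.37 L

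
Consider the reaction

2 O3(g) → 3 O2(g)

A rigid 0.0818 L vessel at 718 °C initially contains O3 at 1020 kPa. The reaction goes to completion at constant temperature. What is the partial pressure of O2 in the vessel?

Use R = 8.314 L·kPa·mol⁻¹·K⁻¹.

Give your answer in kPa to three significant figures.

n(O3)₀ = PV/RT = (1020 × 0.0818) / (8.314 × 991.15) = 0.01013 mol
n(O2) = (3/2) × 0.01013 = 0.01520 mol
P(O2) = nRT/V = 0.01520 × 8.314 × 991.15 / 0.0818 = 1531 kPa

1530 kPa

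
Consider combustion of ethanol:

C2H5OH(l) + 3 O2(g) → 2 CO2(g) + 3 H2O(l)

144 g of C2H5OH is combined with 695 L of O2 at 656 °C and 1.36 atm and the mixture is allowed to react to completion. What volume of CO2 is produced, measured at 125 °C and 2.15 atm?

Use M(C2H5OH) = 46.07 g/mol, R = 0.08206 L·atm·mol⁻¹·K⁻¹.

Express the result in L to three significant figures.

95.0 L

n(C2H5OH) = 144 / 46.07 = 3.126 mol
n(O2) = PV/RT = (1.36 × 695) / (0.08206 × 929.15) = 12.40 mol
For 3.126 mol C2H5OH, stoichiometry requires (3/1) × 3.126 = 9.378 mol O2; 12.40 mol is available, so C2H5OH is limiting.
n(CO2) = (2/1) × 3.126 = 6.252 mol
V(CO2) = nRT/P = 6.252 × 0.08206 × 398.15 / 2.15 = 95.01 L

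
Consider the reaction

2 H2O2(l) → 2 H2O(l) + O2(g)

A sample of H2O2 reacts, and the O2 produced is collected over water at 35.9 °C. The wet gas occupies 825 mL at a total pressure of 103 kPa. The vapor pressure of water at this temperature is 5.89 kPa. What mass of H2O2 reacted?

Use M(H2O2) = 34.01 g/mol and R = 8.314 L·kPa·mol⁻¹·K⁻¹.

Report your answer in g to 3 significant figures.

P(O2) = 103 − 5.89 = 97.11 kPa
n(O2) = PV/RT = (97.11 × 0.8250) / (8.314 × 309.05) = 0.03118 mol
n(H2O2) = (2/1) × 0.03118 = 0.06236 mol
m(H2O2) = 0.06236 × 34.01 = 2.121 g

2.12 g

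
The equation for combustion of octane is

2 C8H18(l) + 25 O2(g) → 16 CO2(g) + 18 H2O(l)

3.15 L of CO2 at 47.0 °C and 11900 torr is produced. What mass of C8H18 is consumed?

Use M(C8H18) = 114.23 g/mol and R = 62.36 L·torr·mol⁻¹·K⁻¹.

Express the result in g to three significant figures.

26.8 g

n(CO2) = PV/RT = (11900 × 3.15) / (62.36 × 320.15) = 1.878 mol
n(C8H18) = (2/16) × 1.878 = 0.2347 mol
m(C8H18) = 0.2347 × 114.23 = 26.81 g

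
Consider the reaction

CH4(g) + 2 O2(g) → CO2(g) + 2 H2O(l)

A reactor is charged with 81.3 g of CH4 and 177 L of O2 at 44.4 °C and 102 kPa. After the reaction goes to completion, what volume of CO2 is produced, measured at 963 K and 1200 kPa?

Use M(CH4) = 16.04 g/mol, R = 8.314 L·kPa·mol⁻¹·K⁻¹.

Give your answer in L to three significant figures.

n(CH4) = 81.3 / 16.04 = 5.069 mol
n(O2) = PV/RT = (102 × 177) / (8.314 × 317.55) = 6.838 mol
For 5.069 mol CH4, stoichiometry requires (2/1) × 5.069 = 10.14 mol O2; 6.838 mol is available, so O2 is limiting.
n(CO2) = (1/2) × 6.838 = 3.419 mol
V(CO2) = nRT/P = 3.419 × 8.314 × 963 / 1200 = 22.81 L

22.8 L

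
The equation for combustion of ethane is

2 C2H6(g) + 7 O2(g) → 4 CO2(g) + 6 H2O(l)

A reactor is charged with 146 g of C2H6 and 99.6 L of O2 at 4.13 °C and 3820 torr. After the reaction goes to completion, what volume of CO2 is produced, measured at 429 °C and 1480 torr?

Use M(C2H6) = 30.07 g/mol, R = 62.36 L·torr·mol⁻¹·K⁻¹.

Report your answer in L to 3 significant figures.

n(C2H6) = 146 / 30.07 = 4.855 mol
n(O2) = PV/RT = (3820 × 99.6) / (62.36 × 277.28) = 22.00 mol
For 4.855 mol C2H6, stoichiometry requires (7/2) × 4.855 = 16.99 mol O2; 22.00 mol is available, so C2H6 is limiting.
n(CO2) = (4/2) × 4.855 = 9.710 mol
V(CO2) = nRT/P = 9.710 × 62.36 × 702.15 / 1480 = 287.3 L

287 L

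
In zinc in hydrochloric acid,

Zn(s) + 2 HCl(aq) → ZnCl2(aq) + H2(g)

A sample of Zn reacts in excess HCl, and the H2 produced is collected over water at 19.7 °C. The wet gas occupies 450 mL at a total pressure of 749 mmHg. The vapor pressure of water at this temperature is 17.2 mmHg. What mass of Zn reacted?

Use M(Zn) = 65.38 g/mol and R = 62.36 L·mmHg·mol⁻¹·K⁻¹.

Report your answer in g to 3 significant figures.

P(H2) = 749 − 17.2 = 731.8 mmHg
n(H2) = PV/RT = (731.8 × 0.4500) / (62.36 × 292.85) = 0.01803 mol
n(Zn) = (1/1) × 0.01803 = 0.01803 mol
m(Zn) = 0.01803 × 65.38 = 1.179 g

1.18 g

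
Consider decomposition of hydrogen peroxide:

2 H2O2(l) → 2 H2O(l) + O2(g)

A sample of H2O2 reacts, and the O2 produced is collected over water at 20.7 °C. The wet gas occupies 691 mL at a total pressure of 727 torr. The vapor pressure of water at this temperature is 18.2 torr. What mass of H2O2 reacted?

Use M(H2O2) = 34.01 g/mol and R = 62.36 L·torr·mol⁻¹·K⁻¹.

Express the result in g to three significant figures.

P(O2) = 727 − 18.2 = 708.8 torr
n(O2) = PV/RT = (708.8 × 0.6910) / (62.36 × 293.85) = 0.02673 mol
n(H2O2) = (2/1) × 0.02673 = 0.05346 mol
m(H2O2) = 0.05346 × 34.01 = 1.818 g

1.82 g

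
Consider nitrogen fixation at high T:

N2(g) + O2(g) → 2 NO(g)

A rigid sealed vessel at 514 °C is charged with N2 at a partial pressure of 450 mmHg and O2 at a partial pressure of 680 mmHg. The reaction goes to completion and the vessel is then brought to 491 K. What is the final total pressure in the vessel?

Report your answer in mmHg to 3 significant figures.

With V and T fixed, P_i ∝ n_i, so the mole ratios apply directly to partial pressures at 514 °C.
P(O2) required for 450 mmHg of N2 = (1/1) × 450 = 450.0 mmHg; available 680 mmHg, so N2 is limiting.
P(O2) remaining = 680 − (1/1) × 450 = 230.0 mmHg
P(gaseous products) = (2)/1 × 450 = 900.0 mmHg
P_total at 514 °C = 230.0 + 900.0 = 1130 mmHg
Scaling to 491 K: P = 1130 × 491/787.15 = 704.9 mmHg

705 mmHg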